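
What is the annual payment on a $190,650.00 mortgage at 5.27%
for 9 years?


Formula: PMT = PV * r / (1 - (1+r)^(-n))
Denominator: 1 - (1 + 0.0527)^(-9) = 0.370119
Numerator: $190,650.00 * 0.0527 = 10047.255
PMT = 10047.255 / 0.370119 = $27,146.00

$27,146.00


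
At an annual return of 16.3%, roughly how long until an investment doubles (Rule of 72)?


Formula: Years ≈ 72 / r
Substituting: Years ≈ 72 / 16.3
Years ≈ 4.4

4.4 years


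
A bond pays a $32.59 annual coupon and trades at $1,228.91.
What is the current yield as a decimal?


Formula: Current yield = annual coupon / price
Substituting: CY = $32.59 / $1,228.91
CY = 0.026519

0.026519


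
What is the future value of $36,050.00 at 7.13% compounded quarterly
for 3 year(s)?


Formula: FV = P * (1 + r/m)^(m*t)
Period rate: r/m = 0.0713 / 4 = 0.017825
Total periods: m*t = 4 * 3 = 12
Growth factor: (1 + 0.017825)^12 = 1.236168
FV = $36,050.00 * 1.236168 = $44,563.84

$44,563.84


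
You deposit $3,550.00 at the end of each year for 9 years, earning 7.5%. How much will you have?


Formula: FV = PMT * ((1+r)^n - 1) / r
Growth factor: (1 + 0.075)^9 = 1.917239
Numerator: 1.917239 - 1 = 0.917239
FV = $3,550.00 * 0.917239 / 0.075 = $43,415.96

$43,415.96


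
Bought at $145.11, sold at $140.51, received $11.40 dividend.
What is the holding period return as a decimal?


Formula: HPR = (P1 - P0 + D) / P0
Gain: $140.51 - $145.11 + $11.40 = $6.80
HPR = $6.80 / $145.11 = 0.0469

0.0469


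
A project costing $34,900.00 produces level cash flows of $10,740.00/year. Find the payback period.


Formula: Payback = investment / annual cash flow
Substituting: Payback = $34,900.00 / $10,740.00
Payback = 3.2495 years

3.2495 years


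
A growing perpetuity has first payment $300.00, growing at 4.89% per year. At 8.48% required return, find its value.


Formula: PV = C / (r - g)
Spread: r - g = 0.0848 - 0.0489 = 0.0359
Substituting: PV = $300.00 / 0.0359
PV = $8,356.55

$8,356.55


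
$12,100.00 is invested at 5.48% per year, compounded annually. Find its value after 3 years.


Formula: FV = P * (1 + r)^n
Substituting: FV = $12,100.00 * (1 + 0.0548)^3
Growth factor: (1.0548)^3 = 1.173574
FV = $12,100.00 * 1.173574 = $14,200.24

$14,200.24


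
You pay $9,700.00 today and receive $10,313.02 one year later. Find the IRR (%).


Formula: IRR = C1/C0 - 1
Substituting: IRR = $10,313.02 / $9,700.00 - 1
Ratio: 1.063198 - 1 = 0.063198
IRR = 6.3198%

6.3198%


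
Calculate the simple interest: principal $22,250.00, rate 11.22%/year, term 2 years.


Formula: I = P * r * t
Substituting: I = $22,250.00 * 0.1122 * 2
Step: I = $22,250.00 * 0.2244
I = $4,992.90

$4,992.90


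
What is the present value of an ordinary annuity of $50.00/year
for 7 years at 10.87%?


Formula: PV = PMT * (1 - (1+r)^(-n)) / r
Discount factor: (1 + 0.1087)^(-7) = 0.485626
Bracket: 1 - 0.485626 = 0.514374
PV = $50.00 * 0.514374 / 0.1087 = $236.60

$236.60


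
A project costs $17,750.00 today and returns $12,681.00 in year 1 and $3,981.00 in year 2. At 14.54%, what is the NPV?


Formula: NPV = C0 + C1/(1+r) + C2/(1+r)^2
Discount C1: $12,681.00 / (1 + 0.1454) = $11,071.24
Discount C2: $3,981.00 / (1 + 0.1454)^2 = $3,034.43
NPV = -$17,750.00 + $11,071.24 + $3,034.43 = -$3,644.32

-$3,644.32


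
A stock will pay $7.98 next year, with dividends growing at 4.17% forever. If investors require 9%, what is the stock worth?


Formula: P = D1 / (r - g)
Spread: r - g = 0.09 - 0.0417 = 0.0483
Substituting: P = $7.98 / 0.0483
P = $165.22

$165.22


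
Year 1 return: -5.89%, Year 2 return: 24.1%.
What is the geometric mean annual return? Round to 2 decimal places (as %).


Formula: Geometric mean = ((1+r1)*(1+r2))^(1/2) - 1
Product: (1 + -0.0589) * (1 + 0.241) = 0.9411 * 1.241 = 1.167905
Square root: 1.167905^0.5 = 1.080697
Geometric mean = 1.080697 - 1 = 0.080697
As percentage: 8.07%

8.07%


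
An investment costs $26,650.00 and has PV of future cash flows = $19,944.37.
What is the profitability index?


Formula: PI = PV(cash flows) / initial investment
Substituting: PI = $19,944.37 / $26,650.00
PI = 0.7484

0.7484


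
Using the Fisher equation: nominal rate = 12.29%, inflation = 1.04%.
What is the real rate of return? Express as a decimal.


Formula: (1 + r_real) = (1 + r_nom) / (1 + inflation)
Substituting: (1 + r_real) = 1.1229 / 1.0104
(1 + r_real) = 1.111342
r_real = 1.111342 - 1 = 0.111342

0.111342


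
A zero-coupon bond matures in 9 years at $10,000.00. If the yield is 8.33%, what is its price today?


Formula: Price = FV / (1 + r)^n
Substituting: Price = $10,000.00 / (1 + 0.0833)^9
Discount factor: (1.0833)^9 = 2.054654
Price = $10,000.00 / 2.054654 = $4,867.00

$4,867.00


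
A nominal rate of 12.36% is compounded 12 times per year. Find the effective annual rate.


Formula: EAR = (1 + r/m)^m - 1
Period rate: r/m = 0.1236 / 12 = 0.0103
Compounding: (1 + 0.0103)^12 = 1.130848
EAR = 1.130848 - 1 = 0.130848

0.130848


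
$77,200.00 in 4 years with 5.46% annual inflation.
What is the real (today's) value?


Formula: Real value = nominal / (1 + inflation)^years
Price level: (1 + 0.0546)^4 = 1.236947
Real value = $77,200.00 / 1.236947 = $62,411.73

$62,411.73


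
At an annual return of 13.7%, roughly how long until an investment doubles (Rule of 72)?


Formula: Years ≈ 72 / r
Substituting: Years ≈ 72 / 13.7
Years ≈ 5.3

5.3 years


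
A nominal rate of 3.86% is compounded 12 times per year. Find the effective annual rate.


Formula: EAR = (1 + r/m)^m - 1
Period rate: r/m = 0.0386 / 12 = 0.003217
Compounding: (1 + 0.003217)^12 = 1.03929
EAR = 1.03929 - 1 = 0.03929

0.03929


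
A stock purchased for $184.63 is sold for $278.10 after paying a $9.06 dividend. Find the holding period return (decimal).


Formula: HPR = (P1 - P0 + D) / P0
Gain: $278.10 - $184.63 + $9.06 = $102.53
HPR = $102.53 / $184.63 = 0.5553

0.5553


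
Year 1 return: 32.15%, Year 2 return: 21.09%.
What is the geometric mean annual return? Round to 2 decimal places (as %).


Formula: Geometric mean = ((1+r1)*(1+r2))^(1/2) - 1
Product: (1 + 0.3215) * (1 + 0.2109) = 1.3215 * 1.2109 = 1.600204
Square root: 1.600204^0.5 = 1.264992
Geometric mean = 1.264992 - 1 = 0.264992
As percentage: 26.50%

26.50%


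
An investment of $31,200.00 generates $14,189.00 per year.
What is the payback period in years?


Formula: Payback = investment / annual cash flow
Substituting: Payback = $31,200.00 / $14,189.00
Payback = 2.1989 years

2.1989 years


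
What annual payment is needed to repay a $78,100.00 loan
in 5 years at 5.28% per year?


Formula: PMT = PV * r / (1 - (1+r)^(-n))
Denominator: 1 - (1 + 0.0528)^(-5) = 0.226838
Numerator: $78,100.00 * 0.0528 = 4123.68
PMT = 4123.68 / 0.226838 = $18,178.98

$18,178.98


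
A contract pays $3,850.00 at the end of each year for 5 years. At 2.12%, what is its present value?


Formula: PV = PMT * (1 - (1+r)^(-n)) / r
Discount factor: (1 + 0.0212)^(-5) = 0.900422
Bracket: 1 - 0.900422 = 0.099578
PV = $3,850.00 * 0.099578 / 0.0212 = $18,083.79

$18,083.79


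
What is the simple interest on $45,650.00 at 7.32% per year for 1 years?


Formula: I = P * r * t
Substituting: I = $45,650.00 * 0.0732 * 1
Step: I = $45,650.00 * 0.0732
I = $3,341.58

$3,341.58


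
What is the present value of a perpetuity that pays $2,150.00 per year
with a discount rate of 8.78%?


Formula: PV = C / r
Substituting: PV = $2,150.00 / 0.0878
PV = $24,487.47

$24,487.47


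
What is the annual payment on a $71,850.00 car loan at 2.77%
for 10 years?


Formula: PMT = PV * r / (1 - (1+r)^(-n))
Denominator: 1 - (1 + 0.0277)^(-10) = 0.239084
Numerator: $71,850.00 * 0.0277 = 1990.245
PMT = 1990.245 / 0.239084 = $8,324.44

$8,324.44


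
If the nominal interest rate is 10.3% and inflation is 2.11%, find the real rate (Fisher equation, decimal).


Formula: (1 + r_real) = (1 + r_nom) / (1 + inflation)
Substituting: (1 + r_real) = 1.103 / 1.0211
(1 + r_real) = 1.080208
r_real = 1.080208 - 1 = 0.080208

0.080208


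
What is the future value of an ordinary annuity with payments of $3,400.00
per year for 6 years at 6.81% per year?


Formula: FV = PMT * ((1+r)^n - 1) / r
Growth factor: (1 + 0.0681)^6 = 1.484812
Numerator: 1.484812 - 1 = 0.484812
FV = $3,400.00 * 0.484812 / 0.0681 = $24,205.01

$24,205.01


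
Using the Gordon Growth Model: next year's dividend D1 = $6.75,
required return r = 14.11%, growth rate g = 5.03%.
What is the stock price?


Formula: P = D1 / (r - g)
Spread: r - g = 0.1411 - 0.0503 = 0.0908
Substituting: P = $6.75 / 0.0908
P = $74.34

$74.34


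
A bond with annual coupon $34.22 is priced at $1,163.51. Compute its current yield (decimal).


Formula: Current yield = annual coupon / price
Substituting: CY = $34.22 / $1,163.51
CY = 0.029411

0.029411


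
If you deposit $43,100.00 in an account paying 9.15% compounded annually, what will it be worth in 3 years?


Formula: FV = P * (1 + r)^n
Substituting: FV = $43,100.00 * (1 + 0.0915)^3
Growth factor: (1.0915)^3 = 1.300383
FV = $43,100.00 * 1.300383 = $56,046.50

$56,046.50


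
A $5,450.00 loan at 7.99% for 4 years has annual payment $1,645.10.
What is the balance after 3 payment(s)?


Formula: Balance = PV*(1+r)^k - PMT*((1+r)^k - 1)/r
Growth: (1 + 0.0799)^3 = 1.259362
Accumulated factor: ((1+r)^k - 1)/r = 3.246084
Balance = $5,450.00 * 1.259362 - $1,645.10 * 3.246084
Balance = $1,523.39

$1,523.39


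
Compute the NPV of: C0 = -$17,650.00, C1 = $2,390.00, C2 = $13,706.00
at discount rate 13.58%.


Formula: NPV = C0 + C1/(1+r) + C2/(1+r)^2
Discount C1: $2,390.00 / (1 + 0.1358) = $2,104.24
Discount C2: $13,706.00 / (1 + 0.1358)^2 = $10,624.46
NPV = -$17,650.00 + $2,104.24 + $10,624.46 = -$4,921.29

-$4,921.29


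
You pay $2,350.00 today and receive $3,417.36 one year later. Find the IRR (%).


Formula: IRR = C1/C0 - 1
Substituting: IRR = $3,417.36 / $2,350.00 - 1
Ratio: 1.454196 - 1 = 0.454196
IRR = 45.4196%

45.4196%


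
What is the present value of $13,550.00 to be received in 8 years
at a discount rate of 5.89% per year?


Formula: PV = FV / (1 + r)^n
Substituting: PV = $13,550.00 / (1 + 0.0589)^8
Discount factor: (1.0589)^8 = 1.580664
PV = $13,550.00 / 1.580664 = $8,572.35

$8,572.35


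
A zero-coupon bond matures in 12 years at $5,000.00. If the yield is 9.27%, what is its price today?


Formula: Price = FV / (1 + r)^n
Substituting: Price = $5,000.00 / (1 + 0.0927)^12
Discount factor: (1.0927)^12 = 2.897419
Price = $5,000.00 / 2.897419 = $1,725.67

$1,725.67


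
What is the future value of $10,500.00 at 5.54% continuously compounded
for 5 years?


Formula: FV = P * e^(r*t)
Exponent: r*t = 0.0554 * 5 = 0.277
e^(0.277) = 1.319166
FV = $10,500.00 * 1.319166 = $13,851.25

$13,851.25


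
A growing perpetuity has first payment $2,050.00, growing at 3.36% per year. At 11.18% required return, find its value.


Formula: PV = C / (r - g)
Spread: r - g = 0.1118 - 0.0336 = 0.0782
Substituting: PV = $2,050.00 / 0.0782
PV = $26,214.83

$26,214.83


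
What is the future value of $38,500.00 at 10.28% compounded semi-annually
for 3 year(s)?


Formula: FV = P * (1 + r/m)^(m*t)
Period rate: r/m = 0.1028 / 2 = 0.0514
Total periods: m*t = 2 * 3 = 6
Growth factor: (1 + 0.0514)^6 = 1.350852
FV = $38,500.00 * 1.350852 = $52,007.81

$52,007.81


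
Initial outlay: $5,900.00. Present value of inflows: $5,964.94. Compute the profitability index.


Formula: PI = PV(cash flows) / initial investment
Substituting: PI = $5,964.94 / $5,900.00
PI = 1.011

1.011


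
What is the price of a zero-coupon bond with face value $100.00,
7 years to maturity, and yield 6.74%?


Formula: Price = FV / (1 + r)^n
Substituting: Price = $100.00 / (1 + 0.0674)^7
Discount factor: (1.0674)^7 = 1.578666
Price = $100.00 / 1.578666 = $63.34

$63.34


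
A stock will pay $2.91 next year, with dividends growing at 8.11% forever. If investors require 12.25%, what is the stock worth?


Formula: P = D1 / (r - g)
Spread: r - g = 0.1225 - 0.0811 = 0.0414
Substituting: P = $2.91 / 0.0414
P = $70.29

$70.29


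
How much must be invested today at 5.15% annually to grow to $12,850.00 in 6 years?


Formula: PV = FV / (1 + r)^n
Substituting: PV = $12,850.00 / (1 + 0.0515)^6
Discount factor: (1.0515)^6 = 1.351623
PV = $12,850.00 / 1.351623 = $9,507.09

$9,507.09


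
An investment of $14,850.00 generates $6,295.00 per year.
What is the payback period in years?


Formula: Payback = investment / annual cash flow
Substituting: Payback = $14,850.00 / $6,295.00
Payback = 2.359 years

2.359 years


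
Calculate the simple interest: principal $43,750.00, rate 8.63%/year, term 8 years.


Formula: I = P * r * t
Substituting: I = $43,750.00 * 0.0863 * 8
Step: I = $43,750.00 * 0.6904
I = $30,205.00

$30,205.00


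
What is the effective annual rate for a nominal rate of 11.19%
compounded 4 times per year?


Formula: EAR = (1 + r/m)^m - 1
Period rate: r/m = 0.1119 / 4 = 0.027975
Compounding: (1 + 0.027975)^4 = 1.116684
EAR = 1.116684 - 1 = 0.116684

0.116684


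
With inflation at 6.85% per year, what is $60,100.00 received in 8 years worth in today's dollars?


Formula: Real value = nominal / (1 + inflation)^years
Price level: (1 + 0.0685)^8 = 1.699011
Real value = $60,100.00 / 1.699011 = $35,373.52

$35,373.52


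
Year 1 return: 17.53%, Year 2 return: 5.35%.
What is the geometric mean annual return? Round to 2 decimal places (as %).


Formula: Geometric mean = ((1+r1)*(1+r2))^(1/2) - 1
Product: (1 + 0.1753) * (1 + 0.0535) = 1.1753 * 1.0535 = 1.238179
Square root: 1.238179^0.5 = 1.112735
Geometric mean = 1.112735 - 1 = 0.112735
As percentage: 11.27%

11.27%


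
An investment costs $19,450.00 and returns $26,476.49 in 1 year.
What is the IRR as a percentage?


Formula: IRR = C1/C0 - 1
Substituting: IRR = $26,476.49 / $19,450.00 - 1
Ratio: 1.361259 - 1 = 0.361259
IRR = 36.1259%

36.1259%


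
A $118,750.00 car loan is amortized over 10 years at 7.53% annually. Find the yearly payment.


Formula: PMT = PV * r / (1 - (1+r)^(-n))
Denominator: 1 - (1 + 0.0753)^(-10) = 0.516158
Numerator: $118,750.00 * 0.0753 = 8941.875
PMT = 8941.875 / 0.516158 = $17,323.91

$17,323.91


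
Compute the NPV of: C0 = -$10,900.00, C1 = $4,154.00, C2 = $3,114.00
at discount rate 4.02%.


Formula: NPV = C0 + C1/(1+r) + C2/(1+r)^2
Discount C1: $4,154.00 / (1 + 0.0402) = $3,993.46
Discount C2: $3,114.00 / (1 + 0.0402)^2 = $2,877.96
NPV = -$10,900.00 + $3,993.46 + $2,877.96 = -$4,028.58

-$4,028.58


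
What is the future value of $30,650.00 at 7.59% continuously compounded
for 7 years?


Formula: FV = P * e^(r*t)
Exponent: r*t = 0.0759 * 7 = 0.5313
e^(0.5313) = 1.701142
FV = $30,650.00 * 1.701142 = $52,140.01

$52,140.01


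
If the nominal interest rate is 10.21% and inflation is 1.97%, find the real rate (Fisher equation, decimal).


Formula: (1 + r_real) = (1 + r_nom) / (1 + inflation)
Substituting: (1 + r_real) = 1.1021 / 1.0197
(1 + r_real) = 1.080808
r_real = 1.080808 - 1 = 0.080808

0.080808


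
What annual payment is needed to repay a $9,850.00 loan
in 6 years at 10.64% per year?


Formula: PMT = PV * r / (1 - (1+r)^(-n))
Denominator: 1 - (1 + 0.1064)^(-6) = 0.454836
Numerator: $9,850.00 * 0.1064 = 1048.04
PMT = 1048.04 / 0.454836 = $2,304.21

$2,304.21


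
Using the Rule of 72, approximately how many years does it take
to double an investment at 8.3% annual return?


Formula: Years ≈ 72 / r
Substituting: Years ≈ 72 / 8.3
Years ≈ 8.7

8.7 years


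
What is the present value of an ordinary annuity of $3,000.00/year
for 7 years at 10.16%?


Formula: PV = PMT * (1 - (1+r)^(-n)) / r
Discount factor: (1 + 0.1016)^(-7) = 0.507964
Bracket: 1 - 0.507964 = 0.492036
PV = $3,000.00 * 0.492036 / 0.1016 = $14,528.64

$14,528.64


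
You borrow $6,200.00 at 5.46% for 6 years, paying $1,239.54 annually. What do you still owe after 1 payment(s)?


Formula: Balance = PV*(1+r)^k - PMT*((1+r)^k - 1)/r
Growth: (1 + 0.0546)^1 = 1.0546
Accumulated factor: ((1+r)^k - 1)/r = 1.0
Balance = $6,200.00 * 1.0546 - $1,239.54 * 1.0
Balance = $5,298.98

$5,298.98


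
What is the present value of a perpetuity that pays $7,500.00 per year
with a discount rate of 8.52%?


Formula: PV = C / r
Substituting: PV = $7,500.00 / 0.0852
PV = $88,028.17

$88,028.17


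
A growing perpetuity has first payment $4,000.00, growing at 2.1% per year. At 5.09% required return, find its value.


Formula: PV = C / (r - g)
Spread: r - g = 0.0509 - 0.021 = 0.0299
Substituting: PV = $4,000.00 / 0.0299
PV = $133,779.26

$133,779.26


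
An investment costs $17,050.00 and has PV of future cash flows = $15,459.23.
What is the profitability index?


Formula: PI = PV(cash flows) / initial investment
Substituting: PI = $15,459.23 / $17,050.00
PI = 0.9067

0.9067


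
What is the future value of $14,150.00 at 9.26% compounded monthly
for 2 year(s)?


Formula: FV = P * (1 + r/m)^(m*t)
Period rate: r/m = 0.0926 / 12 = 0.007717
Total periods: m*t = 12 * 2 = 24
Growth factor: (1 + 0.007717)^24 = 1.202604
FV = $14,150.00 * 1.202604 = $17,016.84

$17,016.84


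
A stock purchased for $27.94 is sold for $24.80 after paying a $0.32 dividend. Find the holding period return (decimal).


Formula: HPR = (P1 - P0 + D) / P0
Gain: $24.80 - $27.94 + $0.32 = -$2.82
HPR = -$2.82 / $27.94 = -0.1009

-0.1009


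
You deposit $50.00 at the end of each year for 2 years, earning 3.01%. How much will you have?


Formula: FV = PMT * ((1+r)^n - 1) / r
Growth factor: (1 + 0.0301)^2 = 1.061106
Numerator: 1.061106 - 1 = 0.061106
FV = $50.00 * 0.061106 / 0.0301 = $101.51

$101.51


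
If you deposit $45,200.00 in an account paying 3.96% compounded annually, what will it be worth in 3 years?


Formula: FV = P * (1 + r)^n
Substituting: FV = $45,200.00 * (1 + 0.0396)^3
Growth factor: (1.0396)^3 = 1.123567
FV = $45,200.00 * 1.123567 = $50,785.21

$50,785.21


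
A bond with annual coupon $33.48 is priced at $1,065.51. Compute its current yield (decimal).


Formula: Current yield = annual coupon / price
Substituting: CY = $33.48 / $1,065.51
CY = 0.031422

0.031422


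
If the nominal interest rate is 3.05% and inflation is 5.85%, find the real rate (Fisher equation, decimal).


Formula: (1 + r_real) = (1 + r_nom) / (1 + inflation)
Substituting: (1 + r_real) = 1.0305 / 1.0585
(1 + r_real) = 0.973547
r_real = 0.973547 - 1 = -0.026453

-0.026453


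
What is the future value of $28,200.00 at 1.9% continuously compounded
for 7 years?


Formula: FV = P * e^(r*t)
Exponent: r*t = 0.019 * 7 = 0.133
e^(0.133) = 1.14225
FV = $28,200.00 * 1.14225 = $32,211.45

$32,211.45


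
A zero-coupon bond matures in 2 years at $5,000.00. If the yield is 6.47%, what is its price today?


Formula: Price = FV / (1 + r)^n
Substituting: Price = $5,000.00 / (1 + 0.0647)^2
Discount factor: (1.0647)^2 = 1.133586
Price = $5,000.00 / 1.133586 = $4,410.78

$4,410.78


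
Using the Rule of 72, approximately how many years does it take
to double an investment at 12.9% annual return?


Formula: Years ≈ 72 / r
Substituting: Years ≈ 72 / 12.9
Years ≈ 5.6

5.6 years


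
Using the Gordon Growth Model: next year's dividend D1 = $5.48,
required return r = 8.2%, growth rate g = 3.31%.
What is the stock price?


Formula: P = D1 / (r - g)
Spread: r - g = 0.082 - 0.0331 = 0.0489
Substituting: P = $5.48 / 0.0489
P = $112.07

$112.07


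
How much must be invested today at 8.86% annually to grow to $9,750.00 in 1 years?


Formula: PV = FV / (1 + r)^n
Substituting: PV = $9,750.00 / (1 + 0.0886)^1
Discount factor: (1.0886)^1 = 1.0886
PV = $9,750.00 / 1.0886 = $8,956.46

$8,956.46


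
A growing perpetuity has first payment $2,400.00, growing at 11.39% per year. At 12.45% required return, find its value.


Formula: PV = C / (r - g)
Spread: r - g = 0.1245 - 0.1139 = 0.0106
Substituting: PV = $2,400.00 / 0.0106
PV = $226,415.09

$226,415.09


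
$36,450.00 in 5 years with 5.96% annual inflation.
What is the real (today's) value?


Formula: Real value = nominal / (1 + inflation)^years
Price level: (1 + 0.0596)^5 = 1.335703
Real value = $36,450.00 / 1.335703 = $27,289.01

$27,289.01


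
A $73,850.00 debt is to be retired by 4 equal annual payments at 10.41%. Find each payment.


Formula: PMT = PV * r / (1 - (1+r)^(-n))
Denominator: 1 - (1 + 0.1041)^(-4) = 0.327075
Numerator: $73,850.00 * 0.1041 = 7687.785
PMT = 7687.785 / 0.327075 = $23,504.62

$23,504.62


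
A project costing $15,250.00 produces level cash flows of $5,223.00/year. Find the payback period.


Formula: Payback = investment / annual cash flow
Substituting: Payback = $15,250.00 / $5,223.00
Payback = 2.9198 years

2.9198 years


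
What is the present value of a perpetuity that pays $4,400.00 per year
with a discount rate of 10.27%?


Formula: PV = C / r
Substituting: PV = $4,400.00 / 0.1027
PV = $42,843.23

$42,843.23


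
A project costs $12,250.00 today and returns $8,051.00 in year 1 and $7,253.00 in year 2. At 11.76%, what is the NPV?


Formula: NPV = C0 + C1/(1+r) + C2/(1+r)^2
Discount C1: $8,051.00 / (1 + 0.1176) = $7,203.83
Discount C2: $7,253.00 / (1 + 0.1176)^2 = $5,806.91
NPV = -$12,250.00 + $7,203.83 + $5,806.91 = $760.74

$760.74


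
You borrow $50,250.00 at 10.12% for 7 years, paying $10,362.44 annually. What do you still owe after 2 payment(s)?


Formula: Balance = PV*(1+r)^k - PMT*((1+r)^k - 1)/r
Growth: (1 + 0.1012)^2 = 1.212641
Accumulated factor: ((1+r)^k - 1)/r = 2.1012
Balance = $50,250.00 * 1.212641 - $10,362.44 * 2.1012
Balance = $39,161.67

$39,161.67


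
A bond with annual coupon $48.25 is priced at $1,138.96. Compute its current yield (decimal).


Formula: Current yield = annual coupon / price
Substituting: CY = $48.25 / $1,138.96
CY = 0.042363

0.042363


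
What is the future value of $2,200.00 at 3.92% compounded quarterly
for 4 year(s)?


Formula: FV = P * (1 + r/m)^(m*t)
Period rate: r/m = 0.0392 / 4 = 0.0098
Total periods: m*t = 4 * 4 = 16
Growth factor: (1 + 0.0098)^16 = 1.168869
FV = $2,200.00 * 1.168869 = $2,571.51

$2,571.51


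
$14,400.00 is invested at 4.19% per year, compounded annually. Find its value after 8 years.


Formula: FV = P * (1 + r)^n
Substituting: FV = $14,400.00 * (1 + 0.0419)^8
Growth factor: (1.0419)^8 = 1.3887
FV = $14,400.00 * 1.3887 = $19,997.27

$19,997.27


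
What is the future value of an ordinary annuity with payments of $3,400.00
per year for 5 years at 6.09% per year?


Formula: FV = PMT * ((1+r)^n - 1) / r
Growth factor: (1 + 0.0609)^5 = 1.343916
Numerator: 1.343916 - 1 = 0.343916
FV = $3,400.00 * 0.343916 / 0.0609 = $19,200.59

$19,200.59


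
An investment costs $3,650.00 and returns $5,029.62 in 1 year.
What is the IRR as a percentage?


Formula: IRR = C1/C0 - 1
Substituting: IRR = $5,029.62 / $3,650.00 - 1
Ratio: 1.377978 - 1 = 0.377978
IRR = 37.7978%

37.7978%


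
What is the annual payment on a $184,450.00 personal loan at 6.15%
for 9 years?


Formula: PMT = PV * r / (1 - (1+r)^(-n))
Denominator: 1 - (1 + 0.0615)^(-9) = 0.415587
Numerator: $184,450.00 * 0.0615 = 11343.675
PMT = 11343.675 / 0.415587 = $27,295.56

$27,295.56


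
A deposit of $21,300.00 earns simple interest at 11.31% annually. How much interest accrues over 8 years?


Formula: I = P * r * t
Substituting: I = $21,300.00 * 0.1131 * 8
Step: I = $21,300.00 * 0.9048
I = $19,272.24

$19,272.24


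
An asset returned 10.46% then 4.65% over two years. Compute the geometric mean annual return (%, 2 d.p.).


Formula: Geometric mean = ((1+r1)*(1+r2))^(1/2) - 1
Product: (1 + 0.1046) * (1 + 0.0465) = 1.1046 * 1.0465 = 1.155964
Square root: 1.155964^0.5 = 1.075158
Geometric mean = 1.075158 - 1 = 0.075158
As percentage: 7.52%

7.52%


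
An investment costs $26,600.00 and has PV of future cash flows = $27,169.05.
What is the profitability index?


Formula: PI = PV(cash flows) / initial investment
Substituting: PI = $27,169.05 / $26,600.00
PI = 1.0214

1.0214


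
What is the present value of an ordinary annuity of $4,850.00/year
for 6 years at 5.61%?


Formula: PV = PMT * (1 - (1+r)^(-n)) / r
Discount factor: (1 + 0.0561)^(-6) = 0.720725
Bracket: 1 - 0.720725 = 0.279275
PV = $4,850.00 * 0.279275 / 0.0561 = $24,144.07

$24,144.07


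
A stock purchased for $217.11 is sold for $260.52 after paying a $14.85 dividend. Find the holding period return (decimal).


Formula: HPR = (P1 - P0 + D) / P0
Gain: $260.52 - $217.11 + $14.85 = $58.26
HPR = $58.26 / $217.11 = 0.2683

0.2683


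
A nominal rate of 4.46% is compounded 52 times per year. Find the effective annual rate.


Formula: EAR = (1 + r/m)^m - 1
Period rate: r/m = 0.0446 / 52 = 0.000858
Compounding: (1 + 0.000858)^52 = 1.04559
EAR = 1.04559 - 1 = 0.04559

0.04559


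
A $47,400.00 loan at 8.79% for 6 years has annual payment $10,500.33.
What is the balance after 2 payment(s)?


Formula: Balance = PV*(1+r)^k - PMT*((1+r)^k - 1)/r
Growth: (1 + 0.0879)^2 = 1.183526
Accumulated factor: ((1+r)^k - 1)/r = 2.0879
Balance = $47,400.00 * 1.183526 - $10,500.33 * 2.0879
Balance = $34,175.51

$34,175.51


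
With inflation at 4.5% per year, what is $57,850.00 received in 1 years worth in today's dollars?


Formula: Real value = nominal / (1 + inflation)^years
Price level: (1 + 0.045)^1 = 1.045
Real value = $57,850.00 / 1.045 = $55,358.85

$55,358.85


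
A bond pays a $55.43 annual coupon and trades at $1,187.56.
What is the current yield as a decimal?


Formula: Current yield = annual coupon / price
Substituting: CY = $55.43 / $1,187.56
CY = 0.046676

0.046676


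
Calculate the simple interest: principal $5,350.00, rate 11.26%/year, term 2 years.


Formula: I = P * r * t
Substituting: I = $5,350.00 * 0.1126 * 2
Step: I = $5,350.00 * 0.2252
I = $1,204.82

$1,204.82


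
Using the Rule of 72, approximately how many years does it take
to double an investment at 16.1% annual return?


Formula: Years ≈ 72 / r
Substituting: Years ≈ 72 / 16.1
Years ≈ 4.5

4.5 years


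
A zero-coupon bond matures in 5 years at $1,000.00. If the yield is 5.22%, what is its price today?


Formula: Price = FV / (1 + r)^n
Substituting: Price = $1,000.00 / (1 + 0.0522)^5
Discount factor: (1.0522)^5 = 1.289708
Price = $1,000.00 / 1.289708 = $775.37

$775.37


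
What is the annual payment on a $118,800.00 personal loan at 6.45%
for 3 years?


Formula: PMT = PV * r / (1 - (1+r)^(-n))
Denominator: 1 - (1 + 0.0645)^(-3) = 0.170984
Numerator: $118,800.00 * 0.0645 = 7662.6
PMT = 7662.6 / 0.170984 = $44,814.76

$44,814.76


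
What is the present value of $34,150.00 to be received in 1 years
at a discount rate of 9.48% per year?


Formula: PV = FV / (1 + r)^n
Substituting: PV = $34,150.00 / (1 + 0.0948)^1
Discount factor: (1.0948)^1 = 1.0948
PV = $34,150.00 / 1.0948 = $31,192.91

$31,192.91


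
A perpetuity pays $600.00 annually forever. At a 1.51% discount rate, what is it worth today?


Formula: PV = C / r
Substituting: PV = $600.00 / 0.0151
PV = $39,735.10

$39,735.10


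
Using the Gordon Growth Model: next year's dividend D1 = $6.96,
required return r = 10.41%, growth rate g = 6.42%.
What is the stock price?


Formula: P = D1 / (r - g)
Spread: r - g = 0.1041 - 0.0642 = 0.0399
Substituting: P = $6.96 / 0.0399
P = $174.44

$174.44


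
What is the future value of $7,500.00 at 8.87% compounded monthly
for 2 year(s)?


Formula: FV = P * (1 + r/m)^(m*t)
Period rate: r/m = 0.0887 / 12 = 0.007392
Total periods: m*t = 12 * 2 = 24
Growth factor: (1 + 0.007392)^24 = 1.19333
FV = $7,500.00 * 1.19333 = $8,949.97

$8,949.97


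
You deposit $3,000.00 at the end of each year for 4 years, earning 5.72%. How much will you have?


Formula: FV = PMT * ((1+r)^n - 1) / r
Growth factor: (1 + 0.0572)^4 = 1.24919
Numerator: 1.24919 - 1 = 0.24919
FV = $3,000.00 * 0.24919 / 0.0572 = $13,069.42

$13,069.42


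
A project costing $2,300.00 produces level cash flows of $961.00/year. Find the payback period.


Formula: Payback = investment / annual cash flow
Substituting: Payback = $2,300.00 / $961.00
Payback = 2.3933 years

2.3933 years


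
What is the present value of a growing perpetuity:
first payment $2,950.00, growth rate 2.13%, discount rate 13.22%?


Formula: PV = C / (r - g)
Spread: r - g = 0.1322 - 0.0213 = 0.1109
Substituting: PV = $2,950.00 / 0.1109
PV = $26,600.54

$26,600.54


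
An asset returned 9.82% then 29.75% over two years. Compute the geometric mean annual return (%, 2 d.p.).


Formula: Geometric mean = ((1+r1)*(1+r2))^(1/2) - 1
Product: (1 + 0.0982) * (1 + 0.2975) = 1.0982 * 1.2975 = 1.424915
Square root: 1.424915^0.5 = 1.193698
Geometric mean = 1.193698 - 1 = 0.193698
As percentage: 19.37%

19.37%


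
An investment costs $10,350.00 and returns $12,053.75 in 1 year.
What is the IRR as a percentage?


Formula: IRR = C1/C0 - 1
Substituting: IRR = $12,053.75 / $10,350.00 - 1
Ratio: 1.164614 - 1 = 0.164614
IRR = 16.4614%

16.4614%


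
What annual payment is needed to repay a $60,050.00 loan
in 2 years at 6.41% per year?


Formula: PMT = PV * r / (1 - (1+r)^(-n))
Denominator: 1 - (1 + 0.0641)^(-2) = 0.116849
Numerator: $60,050.00 * 0.0641 = 3849.205
PMT = 3849.205 / 0.116849 = $32,941.79

$32,941.79


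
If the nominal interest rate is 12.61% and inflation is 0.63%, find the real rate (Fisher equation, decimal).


Formula: (1 + r_real) = (1 + r_nom) / (1 + inflation)
Substituting: (1 + r_real) = 1.1261 / 1.0063
(1 + r_real) = 1.11905
r_real = 1.11905 - 1 = 0.11905

0.11905


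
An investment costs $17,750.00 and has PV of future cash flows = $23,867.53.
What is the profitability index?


Formula: PI = PV(cash flows) / initial investment
Substituting: PI = $23,867.53 / $17,750.00
PI = 1.3446

1.3446


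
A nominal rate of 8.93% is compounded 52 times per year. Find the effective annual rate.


Formula: EAR = (1 + r/m)^m - 1
Period rate: r/m = 0.0893 / 52 = 0.001717
Compounding: (1 + 0.001717)^52 = 1.093325
EAR = 1.093325 - 1 = 0.093325

0.093325


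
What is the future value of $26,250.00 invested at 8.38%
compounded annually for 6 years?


Formula: FV = P * (1 + r)^n
Substituting: FV = $26,250.00 * (1 + 0.0838)^6
Growth factor: (1.0838)^6 = 1.620671
FV = $26,250.00 * 1.620671 = $42,542.62

$42,542.62


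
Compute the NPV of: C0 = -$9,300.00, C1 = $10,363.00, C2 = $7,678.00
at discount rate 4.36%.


Formula: NPV = C0 + C1/(1+r) + C2/(1+r)^2
Discount C1: $10,363.00 / (1 + 0.0436) = $9,930.05
Discount C2: $7,678.00 / (1 + 0.0436)^2 = $7,049.85
NPV = -$9,300.00 + $9,930.05 + $7,049.85 = $7,679.90

$7,679.90


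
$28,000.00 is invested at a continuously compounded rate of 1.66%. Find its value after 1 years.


Formula: FV = P * e^(r*t)
Exponent: r*t = 0.0166 * 1 = 0.0166
e^(0.0166) = 1.016739
FV = $28,000.00 * 1.016739 = $28,468.68

$28,468.68


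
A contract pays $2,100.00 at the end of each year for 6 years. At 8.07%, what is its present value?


Formula: PV = PMT * (1 - (1+r)^(-n)) / r
Discount factor: (1 + 0.0807)^(-6) = 0.627725
Bracket: 1 - 0.627725 = 0.372275
PV = $2,100.00 * 0.372275 / 0.0807 = $9,687.47

$9,687.47


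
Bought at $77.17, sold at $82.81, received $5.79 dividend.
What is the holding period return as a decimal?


Formula: HPR = (P1 - P0 + D) / P0
Gain: $82.81 - $77.17 + $5.79 = $11.43
HPR = $11.43 / $77.17 = 0.1481

0.1481


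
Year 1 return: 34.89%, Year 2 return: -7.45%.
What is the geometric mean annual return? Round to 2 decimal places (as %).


Formula: Geometric mean = ((1+r1)*(1+r2))^(1/2) - 1
Product: (1 + 0.3489) * (1 + -0.0745) = 1.3489 * 0.9255 = 1.248407
Square root: 1.248407^0.5 = 1.117321
Geometric mean = 1.117321 - 1 = 0.117321
As percentage: 11.73%

11.73%


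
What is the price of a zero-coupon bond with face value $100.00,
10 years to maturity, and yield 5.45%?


Formula: Price = FV / (1 + r)^n
Substituting: Price = $100.00 / (1 + 0.0545)^10
Discount factor: (1.0545)^10 = 1.700066
Price = $100.00 / 1.700066 = $58.82

$58.82


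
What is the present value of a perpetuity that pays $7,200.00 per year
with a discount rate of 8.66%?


Formula: PV = C / r
Substituting: PV = $7,200.00 / 0.0866
PV = $83,140.88

$83,140.88


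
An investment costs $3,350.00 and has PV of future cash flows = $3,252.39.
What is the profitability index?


Formula: PI = PV(cash flows) / initial investment
Substituting: PI = $3,252.39 / $3,350.00
PI = 0.9709

0.9709


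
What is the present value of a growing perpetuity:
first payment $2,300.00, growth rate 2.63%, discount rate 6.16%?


Formula: PV = C / (r - g)
Spread: r - g = 0.0616 - 0.0263 = 0.0353
Substituting: PV = $2,300.00 / 0.0353
PV = $65,155.81

$65,155.81


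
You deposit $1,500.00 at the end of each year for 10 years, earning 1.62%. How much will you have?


Formula: FV = PMT * ((1+r)^n - 1) / r
Growth factor: (1 + 0.0162)^10 = 1.174335
Numerator: 1.174335 - 1 = 0.174335
FV = $1,500.00 * 0.174335 / 0.0162 = $16,142.10

$16,142.10


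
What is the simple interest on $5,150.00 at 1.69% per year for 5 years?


Formula: I = P * r * t
Substituting: I = $5,150.00 * 0.0169 * 5
Step: I = $5,150.00 * 0.0845
I = $435.18

$435.18


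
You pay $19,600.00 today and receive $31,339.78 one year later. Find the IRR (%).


Formula: IRR = C1/C0 - 1
Substituting: IRR = $31,339.78 / $19,600.00 - 1
Ratio: 1.598968 - 1 = 0.598968
IRR = 59.8968%

59.8968%


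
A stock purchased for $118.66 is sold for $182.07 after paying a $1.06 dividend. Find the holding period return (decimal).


Formula: HPR = (P1 - P0 + D) / P0
Gain: $182.07 - $118.66 + $1.06 = $64.47
HPR = $64.47 / $118.66 = 0.5433

0.5433


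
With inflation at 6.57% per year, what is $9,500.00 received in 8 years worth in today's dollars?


Formula: Real value = nominal / (1 + inflation)^years
Price level: (1 + 0.0657)^8 = 1.663718
Real value = $9,500.00 / 1.663718 = $5,710.10

$5,710.10


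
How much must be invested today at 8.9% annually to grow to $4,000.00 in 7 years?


Formula: PV = FV / (1 + r)^n
Substituting: PV = $4,000.00 / (1 + 0.089)^7
Discount factor: (1.089)^7 = 1.816332
PV = $4,000.00 / 1.816332 = $2,202.24

$2,202.24


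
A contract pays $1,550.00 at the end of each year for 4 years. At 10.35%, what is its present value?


Formula: PV = PMT * (1 - (1+r)^(-n)) / r
Discount factor: (1 + 0.1035)^(-4) = 0.674389
Bracket: 1 - 0.674389 = 0.325611
PV = $1,550.00 * 0.325611 / 0.1035 = $4,876.30

$4,876.30


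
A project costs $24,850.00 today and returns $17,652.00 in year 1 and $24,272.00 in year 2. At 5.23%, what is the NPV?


Formula: NPV = C0 + C1/(1+r) + C2/(1+r)^2
Discount C1: $17,652.00 / (1 + 0.0523) = $16,774.68
Discount C2: $24,272.00 / (1 + 0.0523)^2 = $21,919.29
NPV = -$24,850.00 + $16,774.68 + $21,919.29 = $13,843.97

$13,843.97


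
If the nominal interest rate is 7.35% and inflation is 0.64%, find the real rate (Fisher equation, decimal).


Formula: (1 + r_real) = (1 + r_nom) / (1 + inflation)
Substituting: (1 + r_real) = 1.0735 / 1.0064
(1 + r_real) = 1.066673
r_real = 1.066673 - 1 = 0.066673

0.066673


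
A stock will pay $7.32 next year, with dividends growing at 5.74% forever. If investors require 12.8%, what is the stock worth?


Formula: P = D1 / (r - g)
Spread: r - g = 0.128 - 0.0574 = 0.0706
Substituting: P = $7.32 / 0.0706
P = $103.68

$103.68


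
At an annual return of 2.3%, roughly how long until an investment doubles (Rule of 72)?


Formula: Years ≈ 72 / r
Substituting: Years ≈ 72 / 2.3
Years ≈ 31.3

31.3 years


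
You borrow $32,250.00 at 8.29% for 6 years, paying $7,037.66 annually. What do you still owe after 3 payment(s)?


Formula: Balance = PV*(1+r)^k - PMT*((1+r)^k - 1)/r
Growth: (1 + 0.0829)^3 = 1.269887
Accumulated factor: ((1+r)^k - 1)/r = 3.255572
Balance = $32,250.00 * 1.269887 - $7,037.66 * 3.255572
Balance = $18,042.24

$18,042.24


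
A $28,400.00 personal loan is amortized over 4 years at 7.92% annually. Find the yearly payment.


Formula: PMT = PV * r / (1 - (1+r)^(-n))
Denominator: 1 - (1 + 0.0792)^(-4) = 0.262788
Numerator: $28,400.00 * 0.0792 = 2249.28
PMT = 2249.28 / 0.262788 = $8,559.29

$8,559.29


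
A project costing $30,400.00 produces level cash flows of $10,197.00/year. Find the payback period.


Formula: Payback = investment / annual cash flow
Substituting: Payback = $30,400.00 / $10,197.00
Payback = 2.9813 years

2.9813 years


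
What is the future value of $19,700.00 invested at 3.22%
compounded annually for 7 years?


Formula: FV = P * (1 + r)^n
Substituting: FV = $19,700.00 * (1 + 0.0322)^7
Growth factor: (1.0322)^7 = 1.248381
FV = $19,700.00 * 1.248381 = $24,593.10

$24,593.10


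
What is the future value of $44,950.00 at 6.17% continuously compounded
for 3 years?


Formula: FV = P * e^(r*t)
Exponent: r*t = 0.0617 * 3 = 0.1851
e^(0.1851) = 1.203339
FV = $44,950.00 * 1.203339 = $54,090.08

$54,090.08


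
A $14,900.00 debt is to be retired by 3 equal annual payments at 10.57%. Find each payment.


Formula: PMT = PV * r / (1 - (1+r)^(-n))
Denominator: 1 - (1 + 0.1057)^(-3) = 0.260245
Numerator: $14,900.00 * 0.1057 = 1574.93
PMT = 1574.93 / 0.260245 = $6,051.73

$6,051.73


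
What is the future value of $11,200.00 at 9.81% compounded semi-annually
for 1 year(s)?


Formula: FV = P * (1 + r/m)^(m*t)
Period rate: r/m = 0.0981 / 2 = 0.04905
Total periods: m*t = 2 * 1 = 2
Growth factor: (1 + 0.04905)^2 = 1.100506
FV = $11,200.00 * 1.100506 = $12,325.67

$12,325.67


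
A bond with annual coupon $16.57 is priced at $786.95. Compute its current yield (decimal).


Formula: Current yield = annual coupon / price
Substituting: CY = $16.57 / $786.95
CY = 0.021056

0.021056


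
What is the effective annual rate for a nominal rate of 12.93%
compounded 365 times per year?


Formula: EAR = (1 + r/m)^m - 1
Period rate: r/m = 0.1293 / 365 = 0.000354
Compounding: (1 + 0.000354)^365 = 1.138005
EAR = 1.138005 - 1 = 0.138005

0.138005


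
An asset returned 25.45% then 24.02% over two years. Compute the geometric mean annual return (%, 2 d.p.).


Formula: Geometric mean = ((1+r1)*(1+r2))^(1/2) - 1
Product: (1 + 0.2545) * (1 + 0.2402) = 1.2545 * 1.2402 = 1.555831
Square root: 1.555831^0.5 = 1.24733
Geometric mean = 1.24733 - 1 = 0.24733
As percentage: 24.73%

24.73%


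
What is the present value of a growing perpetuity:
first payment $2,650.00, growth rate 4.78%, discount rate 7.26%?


Formula: PV = C / (r - g)
Spread: r - g = 0.0726 - 0.0478 = 0.0248
Substituting: PV = $2,650.00 / 0.0248
PV = $106,854.84

$106,854.84


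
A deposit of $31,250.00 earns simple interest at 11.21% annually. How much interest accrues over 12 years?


Formula: I = P * r * t
Substituting: I = $31,250.00 * 0.1121 * 12
Step: I = $31,250.00 * 1.3452
I = $42,037.50

$42,037.50


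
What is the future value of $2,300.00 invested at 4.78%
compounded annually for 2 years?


Formula: FV = P * (1 + r)^n
Substituting: FV = $2,300.00 * (1 + 0.0478)^2
Growth factor: (1.0478)^2 = 1.097885
FV = $2,300.00 * 1.097885 = $2,525.14

$2,525.14


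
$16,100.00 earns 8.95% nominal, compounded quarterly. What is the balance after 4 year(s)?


Formula: FV = P * (1 + r/m)^(m*t)
Period rate: r/m = 0.0895 / 4 = 0.022375
Total periods: m*t = 4 * 4 = 16
Growth factor: (1 + 0.022375)^16 = 1.424832
FV = $16,100.00 * 1.424832 = $22,939.79

$22,939.79


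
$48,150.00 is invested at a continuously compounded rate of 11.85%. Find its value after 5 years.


Formula: FV = P * e^(r*t)
Exponent: r*t = 0.1185 * 5 = 0.5925
e^(0.5925) = 1.808504
FV = $48,150.00 * 1.808504 = $87,079.47

$87,079.47


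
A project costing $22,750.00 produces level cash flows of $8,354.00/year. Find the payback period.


Formula: Payback = investment / annual cash flow
Substituting: Payback = $22,750.00 / $8,354.00
Payback = 2.7232 years

2.7232 years
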